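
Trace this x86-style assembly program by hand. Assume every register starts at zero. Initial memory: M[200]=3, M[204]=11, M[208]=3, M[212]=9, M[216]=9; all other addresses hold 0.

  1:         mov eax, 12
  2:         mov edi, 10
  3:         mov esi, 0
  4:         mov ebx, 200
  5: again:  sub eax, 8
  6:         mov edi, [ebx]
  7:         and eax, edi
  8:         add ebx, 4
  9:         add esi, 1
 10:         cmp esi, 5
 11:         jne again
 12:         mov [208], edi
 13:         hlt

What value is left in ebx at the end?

220

eax=12
edi=10
esi=0
ebx=200
eax=12-8=4
edi=M[200]=3
eax=4&3=0
ebx=200+4=204
esi=0+1=1
cmp esi, 5  (cmp 1,5)
jne again: taken
eax=0-8=-8
edi=M[204]=11
eax=(-8)&11=8
ebx=204+4=208
esi=1+1=2
cmp esi, 5  (cmp 2,5)
jne again: taken
eax=8-8=0
edi=M[208]=3
eax=0&3=0
ebx=208+4=212
esi=2+1=3
cmp esi, 5  (cmp 3,5)
jne again: taken
eax=0-8=-8
edi=M[212]=9
eax=(-8)&9=8
ebx=212+4=216
esi=3+1=4
cmp esi, 5  (cmp 4,5)
jne again: taken
eax=8-8=0
edi=M[216]=9
eax=0&9=0
ebx=216+4=220
esi=4+1=5
cmp esi, 5  (cmp 5,5)
jne again: not taken
mov [208], edi → M[208]=9
halt.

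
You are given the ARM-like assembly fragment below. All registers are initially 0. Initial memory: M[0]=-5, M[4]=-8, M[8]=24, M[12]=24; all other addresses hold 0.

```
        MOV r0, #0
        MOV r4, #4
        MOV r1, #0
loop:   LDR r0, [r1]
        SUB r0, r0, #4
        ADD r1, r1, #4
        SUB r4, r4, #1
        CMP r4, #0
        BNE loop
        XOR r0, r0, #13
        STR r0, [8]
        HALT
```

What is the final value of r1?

16

after MOV r0, #0: r0=0
after MOV r4, #4: r4=4
after MOV r1, #0: r1=0
after LDR r0, [r1]: r0=M[0]=-5
after SUB r0, r0, #4: r0=(-5)-4=-9
after ADD r1, r1, #4: r1=0+4=4
after SUB r4, r4, #1: r4=4-1=3
CMP r4, #0  (cmp 3,0)
BNE loop: taken
after LDR r0, [r1]: r0=M[4]=-8
after SUB r0, r0, #4: r0=(-8)-4=-12
after ADD r1, r1, #4: r1=4+4=8
after SUB r4, r4, #1: r4=3-1=2
CMP r4, #0  (cmp 2,0)
BNE loop: taken
after LDR r0, [r1]: r0=M[8]=24
after SUB r0, r0, #4: r0=24-4=20
after ADD r1, r1, #4: r1=8+4=12
after SUB r4, r4, #1: r4=2-1=1
CMP r4, #0  (cmp 1,0)
BNE loop: taken
after LDR r0, [r1]: r0=M[12]=24
after SUB r0, r0, #4: r0=24-4=20
after ADD r1, r1, #4: r1=12+4=16
after SUB r4, r4, #1: r4=1-1=0
CMP r4, #0  (cmp 0,0)
BNE loop: not taken
after XOR r0, r0, #13: r0=20^13=25
STR r0, [8] → M[8]=25
halt.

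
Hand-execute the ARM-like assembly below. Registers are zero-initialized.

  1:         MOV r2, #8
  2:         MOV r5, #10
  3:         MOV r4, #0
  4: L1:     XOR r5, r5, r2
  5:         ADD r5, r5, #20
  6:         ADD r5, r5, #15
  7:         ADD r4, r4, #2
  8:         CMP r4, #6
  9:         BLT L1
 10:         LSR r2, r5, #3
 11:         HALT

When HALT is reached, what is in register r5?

123

r2=8
r5=10
r4=0
r5=10^8=2
r5=2+20=22
r5=22+15=37
r4=0+2=2
CMP r4, #6  (cmp 2,6)
BLT L1: taken
r5=37^8=45
r5=45+20=65
r5=65+15=80
r4=2+2=4
CMP r4, #6  (cmp 4,6)
BLT L1: taken
r5=80^8=88
r5=88+20=108
r5=108+15=123
r4=4+2=6
CMP r4, #6  (cmp 6,6)
BLT L1: not taken
r2=123>>3=15
halt.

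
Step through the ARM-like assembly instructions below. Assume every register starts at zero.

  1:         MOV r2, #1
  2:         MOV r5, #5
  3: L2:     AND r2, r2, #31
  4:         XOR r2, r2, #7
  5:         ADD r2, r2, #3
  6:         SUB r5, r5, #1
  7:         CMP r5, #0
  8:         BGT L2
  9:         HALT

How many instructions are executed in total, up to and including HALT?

r2=1
r5=5
r2=1&31=1
r2=1^7=6
r2=6+3=9
r5=5-1=4
CMP r5, #0  (cmp 4,0)
BGT L2: taken
r2=9&31=9
r2=9^7=14
r2=14+3=17
r5=4-1=3
CMP r5, #0  (cmp 3,0)
BGT L2: taken
r2=17&31=17
r2=17^7=22
r2=22+3=25
r5=3-1=2
CMP r5, #0  (cmp 2,0)
BGT L2: taken
r2=25&31=25
r2=25^7=30
r2=30+3=33
r5=2-1=1
CMP r5, #0  (cmp 1,0)
BGT L2: taken
r2=33&31=1
r2=1^7=6
r2=6+3=9
r5=1-1=0
CMP r5, #0  (cmp 0,0)
BGT L2: not taken
halt.
Total executed instructions: 33.

33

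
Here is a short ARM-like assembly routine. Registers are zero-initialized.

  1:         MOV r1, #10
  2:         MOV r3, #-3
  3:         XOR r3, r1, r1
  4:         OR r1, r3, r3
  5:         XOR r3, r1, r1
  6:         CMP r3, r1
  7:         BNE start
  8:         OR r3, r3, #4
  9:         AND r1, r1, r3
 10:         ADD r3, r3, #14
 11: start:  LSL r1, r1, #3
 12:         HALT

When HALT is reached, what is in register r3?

18

MOV r1, #10 → r1=10
MOV r3, #-3 → r3=-3
XOR r3, r1, r1 → r3=10^10=0
OR r1, r3, r3 → r1=0|0=0
XOR r3, r1, r1 → r3=0^0=0
CMP r3, r1  (cmp 0,0)
BNE start: not taken
OR r3, r3, #4 → r3=0|4=4
AND r1, r1, r3 → r1=0&4=0
ADD r3, r3, #14 → r3=4+14=18
LSL r1, r1, #3 → r1=0<<3=0
halt.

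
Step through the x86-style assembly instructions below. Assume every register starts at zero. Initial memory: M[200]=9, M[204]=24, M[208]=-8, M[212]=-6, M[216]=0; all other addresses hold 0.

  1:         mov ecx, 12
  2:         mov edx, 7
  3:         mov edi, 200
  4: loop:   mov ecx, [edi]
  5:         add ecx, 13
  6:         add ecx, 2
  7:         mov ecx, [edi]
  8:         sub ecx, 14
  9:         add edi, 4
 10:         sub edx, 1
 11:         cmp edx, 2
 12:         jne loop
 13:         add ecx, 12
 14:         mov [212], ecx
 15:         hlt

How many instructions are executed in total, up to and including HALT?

mov ecx, 12 → ecx=12
mov edx, 7 → edx=7
mov edi, 200 → edi=200
mov ecx, [edi] → ecx=M[200]=9
add ecx, 13 → ecx=9+13=22
add ecx, 2 → ecx=22+2=24
mov ecx, [edi] → ecx=M[200]=9
sub ecx, 14 → ecx=9-14=-5
add edi, 4 → edi=200+4=204
sub edx, 1 → edx=7-1=6
cmp edx, 2  (cmp 6,2)
jne loop: taken
mov ecx, [edi] → ecx=M[204]=24
add ecx, 13 → ecx=24+13=37
add ecx, 2 → ecx=37+2=39
mov ecx, [edi] → ecx=M[204]=24
sub ecx, 14 → ecx=24-14=10
add edi, 4 → edi=204+4=208
sub edx, 1 → edx=6-1=5
cmp edx, 2  (cmp 5,2)
jne loop: taken
mov ecx, [edi] → ecx=M[208]=-8
add ecx, 13 → ecx=(-8)+13=5
add ecx, 2 → ecx=5+2=7
mov ecx, [edi] → ecx=M[208]=-8
sub ecx, 14 → ecx=(-8)-14=-22
add edi, 4 → edi=208+4=212
sub edx, 1 → edx=5-1=4
cmp edx, 2  (cmp 4,2)
jne loop: taken
mov ecx, [edi] → ecx=M[212]=-6
add ecx, 13 → ecx=(-6)+13=7
add ecx, 2 → ecx=7+2=9
mov ecx, [edi] → ecx=M[212]=-6
sub ecx, 14 → ecx=(-6)-14=-20
add edi, 4 → edi=212+4=216
sub edx, 1 → edx=4-1=3
cmp edx, 2  (cmp 3,2)
jne loop: taken
mov ecx, [edi] → ecx=M[216]=0
add ecx, 13 → ecx=0+13=13
add ecx, 2 → ecx=13+2=15
mov ecx, [edi] → ecx=M[216]=0
sub ecx, 14 → ecx=0-14=-14
add edi, 4 → edi=216+4=220
sub edx, 1 → edx=3-1=2
cmp edx, 2  (cmp 2,2)
jne loop: not taken
add ecx, 12 → ecx=(-14)+12=-2
mov [212], ecx → M[212]=-2
halt.
Total executed instructions: 51.

51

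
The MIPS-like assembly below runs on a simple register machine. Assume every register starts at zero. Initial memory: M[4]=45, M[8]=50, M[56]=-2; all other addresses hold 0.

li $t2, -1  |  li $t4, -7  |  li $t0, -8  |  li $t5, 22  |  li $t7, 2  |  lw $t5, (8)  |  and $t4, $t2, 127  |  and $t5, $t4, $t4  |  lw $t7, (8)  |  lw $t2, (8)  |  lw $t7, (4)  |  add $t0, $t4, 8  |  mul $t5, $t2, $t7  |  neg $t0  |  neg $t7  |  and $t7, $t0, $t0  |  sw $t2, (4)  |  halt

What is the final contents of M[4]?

50

$t2=-1
$t4=-7
$t0=-8
$t5=22
$t7=2
$t5=M[8]=50
$t4=(-1)&127=127
$t5=127&127=127
$t7=M[8]=50
$t2=M[8]=50
$t7=M[4]=45
$t0=127+8=135
$t5=50*45=2250
$t0=-(135)=-135
$t7=-(45)=-45
$t7=(-135)&(-135)=-135
sw $t2, (4) → M[4]=50
halt.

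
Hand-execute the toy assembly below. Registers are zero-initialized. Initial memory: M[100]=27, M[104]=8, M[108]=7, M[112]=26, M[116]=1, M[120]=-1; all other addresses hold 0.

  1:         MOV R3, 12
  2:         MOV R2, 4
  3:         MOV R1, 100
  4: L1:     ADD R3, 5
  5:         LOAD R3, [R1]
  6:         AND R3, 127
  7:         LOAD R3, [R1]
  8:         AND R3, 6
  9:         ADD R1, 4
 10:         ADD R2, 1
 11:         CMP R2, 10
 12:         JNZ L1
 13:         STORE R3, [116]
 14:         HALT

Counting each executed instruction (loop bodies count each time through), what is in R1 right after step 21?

R3=12
R2=4
R1=100
R3=12+5=17
R3=M[100]=27
R3=27&127=27
R3=M[100]=27
R3=27&6=2
R1=100+4=104
R2=4+1=5
CMP R2, 10  (cmp 5,10)
JNZ L1: taken
R3=2+5=7
R3=M[104]=8
R3=8&127=8
R3=M[104]=8
R3=8&6=0
R1=104+4=108
R2=5+1=6
CMP R2, 10  (cmp 6,10)
JNZ L1: taken
After step 21: R1 = 108.

108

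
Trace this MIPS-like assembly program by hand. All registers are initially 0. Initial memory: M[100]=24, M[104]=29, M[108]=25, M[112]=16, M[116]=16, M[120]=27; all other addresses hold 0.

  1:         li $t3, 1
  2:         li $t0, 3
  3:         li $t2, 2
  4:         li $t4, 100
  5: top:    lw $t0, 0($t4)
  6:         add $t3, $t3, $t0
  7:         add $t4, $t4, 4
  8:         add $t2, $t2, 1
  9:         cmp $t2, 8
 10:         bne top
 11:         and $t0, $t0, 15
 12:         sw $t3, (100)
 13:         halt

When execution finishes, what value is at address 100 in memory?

138

$t3=1
$t0=3
$t2=2
$t4=100
$t0=M[100]=24
$t3=1+24=25
$t4=100+4=104
$t2=2+1=3
cmp $t2, 8  (cmp 3,8)
bne top: taken
$t0=M[104]=29
$t3=25+29=54
$t4=104+4=108
$t2=3+1=4
cmp $t2, 8  (cmp 4,8)
bne top: taken
$t0=M[108]=25
$t3=54+25=79
$t4=108+4=112
$t2=4+1=5
cmp $t2, 8  (cmp 5,8)
bne top: taken
$t0=M[112]=16
$t3=79+16=95
$t4=112+4=116
$t2=5+1=6
cmp $t2, 8  (cmp 6,8)
bne top: taken
$t0=M[116]=16
$t3=95+16=111
$t4=116+4=120
$t2=6+1=7
cmp $t2, 8  (cmp 7,8)
bne top: taken
$t0=M[120]=27
$t3=111+27=138
$t4=120+4=124
$t2=7+1=8
cmp $t2, 8  (cmp 8,8)
bne top: not taken
$t0=27&15=11
sw $t3, (100) → M[100]=138
halt.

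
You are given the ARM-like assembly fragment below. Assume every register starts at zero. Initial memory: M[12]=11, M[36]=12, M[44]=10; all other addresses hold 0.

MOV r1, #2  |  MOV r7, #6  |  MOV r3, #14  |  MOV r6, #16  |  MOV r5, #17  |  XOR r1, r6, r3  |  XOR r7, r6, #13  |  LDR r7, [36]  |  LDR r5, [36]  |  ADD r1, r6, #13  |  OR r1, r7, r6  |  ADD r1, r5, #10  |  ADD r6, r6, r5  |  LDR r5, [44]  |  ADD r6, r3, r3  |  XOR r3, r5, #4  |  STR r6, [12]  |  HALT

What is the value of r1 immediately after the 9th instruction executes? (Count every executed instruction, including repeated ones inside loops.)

30

MOV r1, #2 → r1=2
MOV r7, #6 → r7=6
MOV r3, #14 → r3=14
MOV r6, #16 → r6=16
MOV r5, #17 → r5=17
XOR r1, r6, r3 → r1=16^14=30
XOR r7, r6, #13 → r7=16^13=29
LDR r7, [36] → r7=M[36]=12
LDR r5, [36] → r5=M[36]=12
After step 9: r1 = 30.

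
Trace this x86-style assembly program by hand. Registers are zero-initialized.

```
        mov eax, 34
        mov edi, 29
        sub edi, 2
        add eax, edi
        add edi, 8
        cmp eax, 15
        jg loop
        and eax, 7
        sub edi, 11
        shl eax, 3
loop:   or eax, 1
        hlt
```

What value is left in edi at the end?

after mov eax, 34: eax=34
after mov edi, 29: edi=29
after sub edi, 2: edi=29-2=27
after add eax, edi: eax=34+27=61
after add edi, 8: edi=27+8=35
cmp eax, 15  (cmp 61,15)
jg loop: taken
after or eax, 1: eax=61|1=61
halt.

35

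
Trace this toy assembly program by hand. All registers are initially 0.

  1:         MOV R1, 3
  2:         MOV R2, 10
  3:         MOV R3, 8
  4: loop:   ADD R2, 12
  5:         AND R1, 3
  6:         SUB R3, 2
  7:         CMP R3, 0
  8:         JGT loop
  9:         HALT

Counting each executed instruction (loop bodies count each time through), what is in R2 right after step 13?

MOV R1, 3 → R1=3
MOV R2, 10 → R2=10
MOV R3, 8 → R3=8
ADD R2, 12 → R2=10+12=22
AND R1, 3 → R1=3&3=3
SUB R3, 2 → R3=8-2=6
CMP R3, 0  (cmp 6,0)
JGT loop: taken
ADD R2, 12 → R2=22+12=34
AND R1, 3 → R1=3&3=3
SUB R3, 2 → R3=6-2=4
CMP R3, 0  (cmp 4,0)
JGT loop: taken
After step 13: R2 = 34.

34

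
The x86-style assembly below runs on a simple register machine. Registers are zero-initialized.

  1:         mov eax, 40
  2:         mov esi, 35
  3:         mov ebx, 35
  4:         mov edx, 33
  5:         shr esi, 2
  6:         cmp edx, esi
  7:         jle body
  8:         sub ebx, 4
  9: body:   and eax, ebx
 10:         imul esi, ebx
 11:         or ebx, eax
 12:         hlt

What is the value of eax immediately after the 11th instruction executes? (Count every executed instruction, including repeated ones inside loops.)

mov eax, 40 → eax=40
mov esi, 35 → esi=35
mov ebx, 35 → ebx=35
mov edx, 33 → edx=33
shr esi, 2 → esi=35>>2=8
cmp edx, esi  (cmp 33,8)
jle body: not taken
sub ebx, 4 → ebx=35-4=31
and eax, ebx → eax=40&31=8
imul esi, ebx → esi=8*31=248
or ebx, eax → ebx=31|8=31
After step 11: eax = 8.

8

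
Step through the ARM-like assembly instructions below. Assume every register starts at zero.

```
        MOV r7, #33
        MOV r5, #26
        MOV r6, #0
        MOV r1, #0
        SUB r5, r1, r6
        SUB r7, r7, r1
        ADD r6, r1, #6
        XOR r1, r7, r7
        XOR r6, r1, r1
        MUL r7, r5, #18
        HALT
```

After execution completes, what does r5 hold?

MOV r7, #33 → r7=33
MOV r5, #26 → r5=26
MOV r6, #0 → r6=0
MOV r1, #0 → r1=0
SUB r5, r1, r6 → r5=0-0=0
SUB r7, r7, r1 → r7=33-0=33
ADD r6, r1, #6 → r6=0+6=6
XOR r1, r7, r7 → r1=33^33=0
XOR r6, r1, r1 → r6=0^0=0
MUL r7, r5, #18 → r7=0*18=0
halt.

0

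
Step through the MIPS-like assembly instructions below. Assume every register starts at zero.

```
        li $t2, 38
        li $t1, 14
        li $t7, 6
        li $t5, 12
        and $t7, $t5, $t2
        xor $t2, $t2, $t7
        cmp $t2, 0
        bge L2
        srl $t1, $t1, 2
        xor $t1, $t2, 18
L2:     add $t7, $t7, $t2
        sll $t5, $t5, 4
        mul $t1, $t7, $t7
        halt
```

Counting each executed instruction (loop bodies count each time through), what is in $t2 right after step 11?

34

$t2=38
$t1=14
$t7=6
$t5=12
$t7=12&38=4
$t2=38^4=34
cmp $t2, 0  (cmp 34,0)
bge L2: taken
$t7=4+34=38
$t5=12<<4=192
$t1=38*38=1444
After step 11: $t2 = 34.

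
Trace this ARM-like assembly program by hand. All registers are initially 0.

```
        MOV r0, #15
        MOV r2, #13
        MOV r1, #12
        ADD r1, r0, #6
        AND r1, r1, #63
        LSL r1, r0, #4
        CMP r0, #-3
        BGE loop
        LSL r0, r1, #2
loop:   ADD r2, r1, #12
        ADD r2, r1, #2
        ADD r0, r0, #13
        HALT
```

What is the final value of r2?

MOV r0, #15 → r0=15
MOV r2, #13 → r2=13
MOV r1, #12 → r1=12
ADD r1, r0, #6 → r1=15+6=21
AND r1, r1, #63 → r1=21&63=21
LSL r1, r0, #4 → r1=15<<4=240
CMP r0, #-3  (cmp 15,-3)
BGE loop: taken
ADD r2, r1, #12 → r2=240+12=252
ADD r2, r1, #2 → r2=240+2=242
ADD r0, r0, #13 → r0=15+13=28
halt.

242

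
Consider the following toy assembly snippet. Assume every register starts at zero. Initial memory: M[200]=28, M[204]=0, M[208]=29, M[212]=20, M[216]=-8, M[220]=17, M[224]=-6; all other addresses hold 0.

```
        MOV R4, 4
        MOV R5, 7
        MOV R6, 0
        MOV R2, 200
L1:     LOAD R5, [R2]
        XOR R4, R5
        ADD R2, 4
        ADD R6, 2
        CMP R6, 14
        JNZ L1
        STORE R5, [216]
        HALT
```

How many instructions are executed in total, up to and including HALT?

R4=4
R5=7
R6=0
R2=200
R5=M[200]=28
R4=4^28=24
R2=200+4=204
R6=0+2=2
CMP R6, 14  (cmp 2,14)
JNZ L1: taken
R5=M[204]=0
R4=24^0=24
R2=204+4=208
R6=2+2=4
CMP R6, 14  (cmp 4,14)
JNZ L1: taken
R5=M[208]=29
R4=24^29=5
R2=208+4=212
R6=4+2=6
CMP R6, 14  (cmp 6,14)
JNZ L1: taken
R5=M[212]=20
R4=5^20=17
R2=212+4=216
R6=6+2=8
CMP R6, 14  (cmp 8,14)
JNZ L1: taken
R5=M[216]=-8
R4=17^(-8)=-23
R2=216+4=220
R6=8+2=10
CMP R6, 14  (cmp 10,14)
JNZ L1: taken
R5=M[220]=17
R4=(-23)^17=-8
R2=220+4=224
R6=10+2=12
CMP R6, 14  (cmp 12,14)
JNZ L1: taken
R5=M[224]=-6
R4=(-8)^(-6)=2
R2=224+4=228
R6=12+2=14
CMP R6, 14  (cmp 14,14)
JNZ L1: not taken
STORE R5, [216] → M[216]=-6
halt.
Total executed instructions: 48.

48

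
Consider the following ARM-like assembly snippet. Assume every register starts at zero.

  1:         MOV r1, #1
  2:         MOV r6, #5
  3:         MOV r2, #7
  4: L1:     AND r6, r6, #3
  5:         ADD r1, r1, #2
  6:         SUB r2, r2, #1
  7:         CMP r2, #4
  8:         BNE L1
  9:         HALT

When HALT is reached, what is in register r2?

after MOV r1, #1: r1=1
after MOV r6, #5: r6=5
after MOV r2, #7: r2=7
after AND r6, r6, #3: r6=5&3=1
after ADD r1, r1, #2: r1=1+2=3
after SUB r2, r2, #1: r2=7-1=6
CMP r2, #4  (cmp 6,4)
BNE L1: taken
after AND r6, r6, #3: r6=1&3=1
after ADD r1, r1, #2: r1=3+2=5
after SUB r2, r2, #1: r2=6-1=5
CMP r2, #4  (cmp 5,4)
BNE L1: taken
after AND r6, r6, #3: r6=1&3=1
after ADD r1, r1, #2: r1=5+2=7
after SUB r2, r2, #1: r2=5-1=4
CMP r2, #4  (cmp 4,4)
BNE L1: not taken
halt.

4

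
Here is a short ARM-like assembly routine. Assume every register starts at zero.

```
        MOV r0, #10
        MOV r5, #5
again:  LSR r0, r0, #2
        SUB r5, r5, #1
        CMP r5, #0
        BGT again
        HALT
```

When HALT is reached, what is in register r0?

0

after MOV r0, #10: r0=10
after MOV r5, #5: r5=5
after LSR r0, r0, #2: r0=10>>2=2
after SUB r5, r5, #1: r5=5-1=4
CMP r5, #0  (cmp 4,0)
BGT again: taken
after LSR r0, r0, #2: r0=2>>2=0
after SUB r5, r5, #1: r5=4-1=3
CMP r5, #0  (cmp 3,0)
BGT again: taken
after LSR r0, r0, #2: r0=0>>2=0
after SUB r5, r5, #1: r5=3-1=2
CMP r5, #0  (cmp 2,0)
BGT again: taken
after LSR r0, r0, #2: r0=0>>2=0
after SUB r5, r5, #1: r5=2-1=1
CMP r5, #0  (cmp 1,0)
BGT again: taken
after LSR r0, r0, #2: r0=0>>2=0
after SUB r5, r5, #1: r5=1-1=0
CMP r5, #0  (cmp 0,0)
BGT again: not taken
halt.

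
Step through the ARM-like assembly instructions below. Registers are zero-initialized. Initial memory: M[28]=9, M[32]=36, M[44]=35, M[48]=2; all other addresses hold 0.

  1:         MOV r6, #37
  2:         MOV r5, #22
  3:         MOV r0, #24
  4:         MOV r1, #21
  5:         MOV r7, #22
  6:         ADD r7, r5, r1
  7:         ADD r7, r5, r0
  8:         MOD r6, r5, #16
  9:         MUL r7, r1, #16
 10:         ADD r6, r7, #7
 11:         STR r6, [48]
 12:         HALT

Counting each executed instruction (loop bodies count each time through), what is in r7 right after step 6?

43

after MOV r6, #37: r6=37
after MOV r5, #22: r5=22
after MOV r0, #24: r0=24
after MOV r1, #21: r1=21
after MOV r7, #22: r7=22
after ADD r7, r5, r1: r7=22+21=43
After step 6: r7 = 43.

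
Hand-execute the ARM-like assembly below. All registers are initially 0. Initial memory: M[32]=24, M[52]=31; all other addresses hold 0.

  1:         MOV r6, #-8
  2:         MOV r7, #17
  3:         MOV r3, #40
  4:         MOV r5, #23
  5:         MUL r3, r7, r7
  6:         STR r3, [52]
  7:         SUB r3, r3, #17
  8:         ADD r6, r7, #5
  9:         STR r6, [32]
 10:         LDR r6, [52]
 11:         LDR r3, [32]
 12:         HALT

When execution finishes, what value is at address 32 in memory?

22

r6=-8
r7=17
r3=40
r5=23
r3=17*17=289
STR r3, [52] → M[52]=289
r3=289-17=272
r6=17+5=22
STR r6, [32] → M[32]=22
r6=M[52]=289
r3=M[32]=22
halt.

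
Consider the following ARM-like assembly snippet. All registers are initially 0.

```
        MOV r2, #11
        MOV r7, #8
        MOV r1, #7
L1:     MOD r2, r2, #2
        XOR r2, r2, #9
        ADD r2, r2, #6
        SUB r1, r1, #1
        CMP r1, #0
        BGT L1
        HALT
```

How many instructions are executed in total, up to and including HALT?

MOV r2, #11 → r2=11
MOV r7, #8 → r7=8
MOV r1, #7 → r1=7
MOD r2, r2, #2 → r2=11%2=1
XOR r2, r2, #9 → r2=1^9=8
ADD r2, r2, #6 → r2=8+6=14
SUB r1, r1, #1 → r1=7-1=6
CMP r1, #0  (cmp 6,0)
BGT L1: taken
MOD r2, r2, #2 → r2=14%2=0
XOR r2, r2, #9 → r2=0^9=9
ADD r2, r2, #6 → r2=9+6=15
SUB r1, r1, #1 → r1=6-1=5
CMP r1, #0  (cmp 5,0)
BGT L1: taken
MOD r2, r2, #2 → r2=15%2=1
XOR r2, r2, #9 → r2=1^9=8
ADD r2, r2, #6 → r2=8+6=14
SUB r1, r1, #1 → r1=5-1=4
CMP r1, #0  (cmp 4,0)
BGT L1: taken
MOD r2, r2, #2 → r2=14%2=0
XOR r2, r2, #9 → r2=0^9=9
ADD r2, r2, #6 → r2=9+6=15
SUB r1, r1, #1 → r1=4-1=3
CMP r1, #0  (cmp 3,0)
BGT L1: taken
MOD r2, r2, #2 → r2=15%2=1
XOR r2, r2, #9 → r2=1^9=8
ADD r2, r2, #6 → r2=8+6=14
SUB r1, r1, #1 → r1=3-1=2
CMP r1, #0  (cmp 2,0)
BGT L1: taken
MOD r2, r2, #2 → r2=14%2=0
XOR r2, r2, #9 → r2=0^9=9
ADD r2, r2, #6 → r2=9+6=15
SUB r1, r1, #1 → r1=2-1=1
CMP r1, #0  (cmp 1,0)
BGT L1: taken
MOD r2, r2, #2 → r2=15%2=1
XOR r2, r2, #9 → r2=1^9=8
ADD r2, r2, #6 → r2=8+6=14
SUB r1, r1, #1 → r1=1-1=0
CMP r1, #0  (cmp 0,0)
BGT L1: not taken
halt.
Total executed instructions: 46.

46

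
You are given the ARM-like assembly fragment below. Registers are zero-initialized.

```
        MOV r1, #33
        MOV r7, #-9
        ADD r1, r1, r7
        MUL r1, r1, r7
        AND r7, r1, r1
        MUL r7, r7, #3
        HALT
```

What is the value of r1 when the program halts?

-216

r1=33
r7=-9
r1=33+(-9)=24
r1=24*(-9)=-216
r7=(-216)&(-216)=-216
r7=(-216)*3=-648
halt.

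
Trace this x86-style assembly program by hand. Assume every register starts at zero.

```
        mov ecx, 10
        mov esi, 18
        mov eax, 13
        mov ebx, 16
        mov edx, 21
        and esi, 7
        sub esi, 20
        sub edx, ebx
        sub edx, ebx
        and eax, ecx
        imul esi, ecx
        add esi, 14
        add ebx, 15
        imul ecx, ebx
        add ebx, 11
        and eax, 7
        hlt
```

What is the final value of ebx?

after mov ecx, 10: ecx=10
after mov esi, 18: esi=18
after mov eax, 13: eax=13
after mov ebx, 16: ebx=16
after mov edx, 21: edx=21
after and esi, 7: esi=18&7=2
after sub esi, 20: esi=2-20=-18
after sub edx, ebx: edx=21-16=5
after sub edx, ebx: edx=5-16=-11
after and eax, ecx: eax=13&10=8
after imul esi, ecx: esi=(-18)*10=-180
after add esi, 14: esi=(-180)+14=-166
after add ebx, 15: ebx=16+15=31
after imul ecx, ebx: ecx=10*31=310
after add ebx, 11: ebx=31+11=42
after and eax, 7: eax=8&7=0
halt.

42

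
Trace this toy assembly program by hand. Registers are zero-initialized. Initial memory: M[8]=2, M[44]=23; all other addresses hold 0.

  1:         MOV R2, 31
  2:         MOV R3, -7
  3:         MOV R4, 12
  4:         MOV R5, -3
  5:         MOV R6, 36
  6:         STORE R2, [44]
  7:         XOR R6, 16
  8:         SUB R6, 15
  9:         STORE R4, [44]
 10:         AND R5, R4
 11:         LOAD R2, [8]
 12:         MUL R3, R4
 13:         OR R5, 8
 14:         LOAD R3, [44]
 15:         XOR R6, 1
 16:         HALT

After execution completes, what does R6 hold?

MOV R2, 31 → R2=31
MOV R3, -7 → R3=-7
MOV R4, 12 → R4=12
MOV R5, -3 → R5=-3
MOV R6, 36 → R6=36
STORE R2, [44] → M[44]=31
XOR R6, 16 → R6=36^16=52
SUB R6, 15 → R6=52-15=37
STORE R4, [44] → M[44]=12
AND R5, R4 → R5=(-3)&12=12
LOAD R2, [8] → R2=M[8]=2
MUL R3, R4 → R3=(-7)*12=-84
OR R5, 8 → R5=12|8=12
LOAD R3, [44] → R3=M[44]=12
XOR R6, 1 → R6=37^1=36
halt.

36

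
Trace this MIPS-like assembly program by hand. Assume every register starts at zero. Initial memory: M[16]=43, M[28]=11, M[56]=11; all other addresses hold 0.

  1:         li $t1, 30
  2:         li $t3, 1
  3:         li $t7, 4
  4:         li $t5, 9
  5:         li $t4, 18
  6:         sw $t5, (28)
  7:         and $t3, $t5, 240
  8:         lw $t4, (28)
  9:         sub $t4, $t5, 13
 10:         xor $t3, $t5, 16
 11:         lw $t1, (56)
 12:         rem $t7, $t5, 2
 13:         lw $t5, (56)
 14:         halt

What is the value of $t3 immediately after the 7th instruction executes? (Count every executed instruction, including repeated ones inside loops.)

$t1=30
$t3=1
$t7=4
$t5=9
$t4=18
sw $t5, (28) → M[28]=9
$t3=9&240=0
After step 7: $t3 = 0.

0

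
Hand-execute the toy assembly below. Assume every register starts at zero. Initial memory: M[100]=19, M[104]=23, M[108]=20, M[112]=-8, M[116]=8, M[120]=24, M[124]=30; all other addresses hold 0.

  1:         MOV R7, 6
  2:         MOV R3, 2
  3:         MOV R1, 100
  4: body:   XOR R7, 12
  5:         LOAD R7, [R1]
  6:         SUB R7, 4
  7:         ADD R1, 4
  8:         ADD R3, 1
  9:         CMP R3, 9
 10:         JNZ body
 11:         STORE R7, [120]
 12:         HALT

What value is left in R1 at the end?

128

MOV R7, 6 → R7=6
MOV R3, 2 → R3=2
MOV R1, 100 → R1=100
XOR R7, 12 → R7=6^12=10
LOAD R7, [R1] → R7=M[100]=19
SUB R7, 4 → R7=19-4=15
ADD R1, 4 → R1=100+4=104
ADD R3, 1 → R3=2+1=3
CMP R3, 9  (cmp 3,9)
JNZ body: taken
XOR R7, 12 → R7=15^12=3
LOAD R7, [R1] → R7=M[104]=23
SUB R7, 4 → R7=23-4=19
ADD R1, 4 → R1=104+4=108
ADD R3, 1 → R3=3+1=4
CMP R3, 9  (cmp 4,9)
JNZ body: taken
XOR R7, 12 → R7=19^12=31
LOAD R7, [R1] → R7=M[108]=20
SUB R7, 4 → R7=20-4=16
ADD R1, 4 → R1=108+4=112
ADD R3, 1 → R3=4+1=5
CMP R3, 9  (cmp 5,9)
JNZ body: taken
XOR R7, 12 → R7=16^12=28
LOAD R7, [R1] → R7=M[112]=-8
SUB R7, 4 → R7=(-8)-4=-12
ADD R1, 4 → R1=112+4=116
ADD R3, 1 → R3=5+1=6
CMP R3, 9  (cmp 6,9)
JNZ body: taken
XOR R7, 12 → R7=(-12)^12=-8
LOAD R7, [R1] → R7=M[116]=8
SUB R7, 4 → R7=8-4=4
ADD R1, 4 → R1=116+4=120
ADD R3, 1 → R3=6+1=7
CMP R3, 9  (cmp 7,9)
JNZ body: taken
XOR R7, 12 → R7=4^12=8
LOAD R7, [R1] → R7=M[120]=24
SUB R7, 4 → R7=24-4=20
ADD R1, 4 → R1=120+4=124
ADD R3, 1 → R3=7+1=8
CMP R3, 9  (cmp 8,9)
JNZ body: taken
XOR R7, 12 → R7=20^12=24
LOAD R7, [R1] → R7=M[124]=30
SUB R7, 4 → R7=30-4=26
ADD R1, 4 → R1=124+4=128
ADD R3, 1 → R3=8+1=9
CMP R3, 9  (cmp 9,9)
JNZ body: not taken
STORE R7, [120] → M[120]=26
halt.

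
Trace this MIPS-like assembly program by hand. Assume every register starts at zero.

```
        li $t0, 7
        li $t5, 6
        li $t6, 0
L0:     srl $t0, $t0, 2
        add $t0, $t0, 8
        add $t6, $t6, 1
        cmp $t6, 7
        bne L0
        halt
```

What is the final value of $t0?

$t0=7
$t5=6
$t6=0
$t0=7>>2=1
$t0=1+8=9
$t6=0+1=1
cmp $t6, 7  (cmp 1,7)
bne L0: taken
$t0=9>>2=2
$t0=2+8=10
$t6=1+1=2
cmp $t6, 7  (cmp 2,7)
bne L0: taken
$t0=10>>2=2
$t0=2+8=10
$t6=2+1=3
cmp $t6, 7  (cmp 3,7)
bne L0: taken
$t0=10>>2=2
$t0=2+8=10
$t6=3+1=4
cmp $t6, 7  (cmp 4,7)
bne L0: taken
$t0=10>>2=2
$t0=2+8=10
$t6=4+1=5
cmp $t6, 7  (cmp 5,7)
bne L0: taken
$t0=10>>2=2
$t0=2+8=10
$t6=5+1=6
cmp $t6, 7  (cmp 6,7)
bne L0: taken
$t0=10>>2=2
$t0=2+8=10
$t6=6+1=7
cmp $t6, 7  (cmp 7,7)
bne L0: not taken
halt.

10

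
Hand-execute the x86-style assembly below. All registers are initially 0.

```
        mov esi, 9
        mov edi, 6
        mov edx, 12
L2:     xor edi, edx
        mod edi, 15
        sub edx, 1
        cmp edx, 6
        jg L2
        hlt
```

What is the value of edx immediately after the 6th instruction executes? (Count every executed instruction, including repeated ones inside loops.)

11

after mov esi, 9: esi=9
after mov edi, 6: edi=6
after mov edx, 12: edx=12
after xor edi, edx: edi=6^12=10
after mod edi, 15: edi=10%15=10
after sub edx, 1: edx=12-1=11
After step 6: edx = 11.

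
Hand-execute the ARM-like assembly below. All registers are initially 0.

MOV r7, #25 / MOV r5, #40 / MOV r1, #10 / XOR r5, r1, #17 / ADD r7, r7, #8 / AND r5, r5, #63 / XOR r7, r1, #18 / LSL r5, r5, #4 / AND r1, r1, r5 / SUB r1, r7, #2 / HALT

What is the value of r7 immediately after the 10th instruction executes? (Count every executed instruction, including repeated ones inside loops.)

24

after MOV r7, #25: r7=25
after MOV r5, #40: r5=40
after MOV r1, #10: r1=10
after XOR r5, r1, #17: r5=10^17=27
after ADD r7, r7, #8: r7=25+8=33
after AND r5, r5, #63: r5=27&63=27
after XOR r7, r1, #18: r7=10^18=24
after LSL r5, r5, #4: r5=27<<4=432
after AND r1, r1, r5: r1=10&432=0
after SUB r1, r7, #2: r1=24-2=22
After step 10: r7 = 24.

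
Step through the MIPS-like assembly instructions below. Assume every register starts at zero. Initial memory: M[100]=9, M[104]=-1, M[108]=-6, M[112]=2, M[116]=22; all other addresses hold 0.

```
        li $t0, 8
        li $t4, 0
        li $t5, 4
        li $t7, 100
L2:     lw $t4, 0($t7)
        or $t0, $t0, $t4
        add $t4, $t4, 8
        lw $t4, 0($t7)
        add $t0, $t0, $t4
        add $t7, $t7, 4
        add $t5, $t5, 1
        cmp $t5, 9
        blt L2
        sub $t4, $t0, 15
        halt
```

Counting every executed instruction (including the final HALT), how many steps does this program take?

51

li $t0, 8 → $t0=8
li $t4, 0 → $t4=0
li $t5, 4 → $t5=4
li $t7, 100 → $t7=100
lw $t4, 0($t7) → $t4=M[100]=9
or $t0, $t0, $t4 → $t0=8|9=9
add $t4, $t4, 8 → $t4=9+8=17
lw $t4, 0($t7) → $t4=M[100]=9
add $t0, $t0, $t4 → $t0=9+9=18
add $t7, $t7, 4 → $t7=100+4=104
add $t5, $t5, 1 → $t5=4+1=5
cmp $t5, 9  (cmp 5,9)
blt L2: taken
lw $t4, 0($t7) → $t4=M[104]=-1
or $t0, $t0, $t4 → $t0=18|(-1)=-1
add $t4, $t4, 8 → $t4=(-1)+8=7
lw $t4, 0($t7) → $t4=M[104]=-1
add $t0, $t0, $t4 → $t0=(-1)+(-1)=-2
add $t7, $t7, 4 → $t7=104+4=108
add $t5, $t5, 1 → $t5=5+1=6
cmp $t5, 9  (cmp 6,9)
blt L2: taken
lw $t4, 0($t7) → $t4=M[108]=-6
or $t0, $t0, $t4 → $t0=(-2)|(-6)=-2
add $t4, $t4, 8 → $t4=(-6)+8=2
lw $t4, 0($t7) → $t4=M[108]=-6
add $t0, $t0, $t4 → $t0=(-2)+(-6)=-8
add $t7, $t7, 4 → $t7=108+4=112
add $t5, $t5, 1 → $t5=6+1=7
cmp $t5, 9  (cmp 7,9)
blt L2: taken
lw $t4, 0($t7) → $t4=M[112]=2
or $t0, $t0, $t4 → $t0=(-8)|2=-6
add $t4, $t4, 8 → $t4=2+8=10
lw $t4, 0($t7) → $t4=M[112]=2
add $t0, $t0, $t4 → $t0=(-6)+2=-4
add $t7, $t7, 4 → $t7=112+4=116
add $t5, $t5, 1 → $t5=7+1=8
cmp $t5, 9  (cmp 8,9)
blt L2: taken
lw $t4, 0($t7) → $t4=M[116]=22
or $t0, $t0, $t4 → $t0=(-4)|22=-2
add $t4, $t4, 8 → $t4=22+8=30
lw $t4, 0($t7) → $t4=M[116]=22
add $t0, $t0, $t4 → $t0=(-2)+22=20
add $t7, $t7, 4 → $t7=116+4=120
add $t5, $t5, 1 → $t5=8+1=9
cmp $t5, 9  (cmp 9,9)
blt L2: not taken
sub $t4, $t0, 15 → $t4=20-15=5
halt.
Total executed instructions: 51.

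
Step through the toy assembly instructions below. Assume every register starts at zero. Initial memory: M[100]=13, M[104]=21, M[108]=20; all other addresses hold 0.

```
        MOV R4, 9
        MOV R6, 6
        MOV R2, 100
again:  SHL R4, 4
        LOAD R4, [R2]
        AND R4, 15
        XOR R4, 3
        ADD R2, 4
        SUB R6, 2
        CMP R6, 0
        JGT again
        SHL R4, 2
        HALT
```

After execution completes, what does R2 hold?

MOV R4, 9 → R4=9
MOV R6, 6 → R6=6
MOV R2, 100 → R2=100
SHL R4, 4 → R4=9<<4=144
LOAD R4, [R2] → R4=M[100]=13
AND R4, 15 → R4=13&15=13
XOR R4, 3 → R4=13^3=14
ADD R2, 4 → R2=100+4=104
SUB R6, 2 → R6=6-2=4
CMP R6, 0  (cmp 4,0)
JGT again: taken
SHL R4, 4 → R4=14<<4=224
LOAD R4, [R2] → R4=M[104]=21
AND R4, 15 → R4=21&15=5
XOR R4, 3 → R4=5^3=6
ADD R2, 4 → R2=104+4=108
SUB R6, 2 → R6=4-2=2
CMP R6, 0  (cmp 2,0)
JGT again: taken
SHL R4, 4 → R4=6<<4=96
LOAD R4, [R2] → R4=M[108]=20
AND R4, 15 → R4=20&15=4
XOR R4, 3 → R4=4^3=7
ADD R2, 4 → R2=108+4=112
SUB R6, 2 → R6=2-2=0
CMP R6, 0  (cmp 0,0)
JGT again: not taken
SHL R4, 2 → R4=7<<2=28
halt.

112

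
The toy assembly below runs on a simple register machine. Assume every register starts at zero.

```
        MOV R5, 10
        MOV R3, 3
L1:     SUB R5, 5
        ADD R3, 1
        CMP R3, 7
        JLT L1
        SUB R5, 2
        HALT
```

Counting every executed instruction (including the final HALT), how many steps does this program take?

MOV R5, 10 → R5=10
MOV R3, 3 → R3=3
SUB R5, 5 → R5=10-5=5
ADD R3, 1 → R3=3+1=4
CMP R3, 7  (cmp 4,7)
JLT L1: taken
SUB R5, 5 → R5=5-5=0
ADD R3, 1 → R3=4+1=5
CMP R3, 7  (cmp 5,7)
JLT L1: taken
SUB R5, 5 → R5=0-5=-5
ADD R3, 1 → R3=5+1=6
CMP R3, 7  (cmp 6,7)
JLT L1: taken
SUB R5, 5 → R5=(-5)-5=-10
ADD R3, 1 → R3=6+1=7
CMP R3, 7  (cmp 7,7)
JLT L1: not taken
SUB R5, 2 → R5=(-10)-2=-12
halt.
Total executed instructions: 20.

20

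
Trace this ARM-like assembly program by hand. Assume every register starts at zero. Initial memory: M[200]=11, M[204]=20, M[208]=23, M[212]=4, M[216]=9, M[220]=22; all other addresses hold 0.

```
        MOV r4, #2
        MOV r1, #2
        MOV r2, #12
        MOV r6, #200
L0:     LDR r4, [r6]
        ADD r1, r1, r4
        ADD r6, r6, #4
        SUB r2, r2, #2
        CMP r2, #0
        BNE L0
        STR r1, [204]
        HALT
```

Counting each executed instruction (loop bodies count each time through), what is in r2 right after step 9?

10

after MOV r4, #2: r4=2
after MOV r1, #2: r1=2
after MOV r2, #12: r2=12
after MOV r6, #200: r6=200
after LDR r4, [r6]: r4=M[200]=11
after ADD r1, r1, r4: r1=2+11=13
after ADD r6, r6, #4: r6=200+4=204
after SUB r2, r2, #2: r2=12-2=10
CMP r2, #0  (cmp 10,0)
After step 9: r2 = 10.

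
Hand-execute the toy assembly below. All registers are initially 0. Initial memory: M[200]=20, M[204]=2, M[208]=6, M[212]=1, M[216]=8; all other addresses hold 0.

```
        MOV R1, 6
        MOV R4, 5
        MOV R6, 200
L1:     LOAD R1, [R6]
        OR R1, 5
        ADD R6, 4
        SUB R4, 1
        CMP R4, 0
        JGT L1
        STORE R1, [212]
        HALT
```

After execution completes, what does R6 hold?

220

after MOV R1, 6: R1=6
after MOV R4, 5: R4=5
after MOV R6, 200: R6=200
after LOAD R1, [R6]: R1=M[200]=20
after OR R1, 5: R1=20|5=21
after ADD R6, 4: R6=200+4=204
after SUB R4, 1: R4=5-1=4
CMP R4, 0  (cmp 4,0)
JGT L1: taken
after LOAD R1, [R6]: R1=M[204]=2
after OR R1, 5: R1=2|5=7
after ADD R6, 4: R6=204+4=208
after SUB R4, 1: R4=4-1=3
CMP R4, 0  (cmp 3,0)
JGT L1: taken
after LOAD R1, [R6]: R1=M[208]=6
after OR R1, 5: R1=6|5=7
after ADD R6, 4: R6=208+4=212
after SUB R4, 1: R4=3-1=2
CMP R4, 0  (cmp 2,0)
JGT L1: taken
after LOAD R1, [R6]: R1=M[212]=1
after OR R1, 5: R1=1|5=5
after ADD R6, 4: R6=212+4=216
after SUB R4, 1: R4=2-1=1
CMP R4, 0  (cmp 1,0)
JGT L1: taken
after LOAD R1, [R6]: R1=M[216]=8
after OR R1, 5: R1=8|5=13
after ADD R6, 4: R6=216+4=220
after SUB R4, 1: R4=1-1=0
CMP R4, 0  (cmp 0,0)
JGT L1: not taken
STORE R1, [212] → M[212]=13
halt.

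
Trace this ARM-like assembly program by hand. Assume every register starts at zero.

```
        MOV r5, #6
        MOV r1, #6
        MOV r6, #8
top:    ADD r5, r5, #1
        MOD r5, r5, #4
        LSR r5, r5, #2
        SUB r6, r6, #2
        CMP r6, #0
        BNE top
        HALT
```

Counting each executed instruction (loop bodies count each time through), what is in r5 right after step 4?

r5=6
r1=6
r6=8
r5=6+1=7
After step 4: r5 = 7.

7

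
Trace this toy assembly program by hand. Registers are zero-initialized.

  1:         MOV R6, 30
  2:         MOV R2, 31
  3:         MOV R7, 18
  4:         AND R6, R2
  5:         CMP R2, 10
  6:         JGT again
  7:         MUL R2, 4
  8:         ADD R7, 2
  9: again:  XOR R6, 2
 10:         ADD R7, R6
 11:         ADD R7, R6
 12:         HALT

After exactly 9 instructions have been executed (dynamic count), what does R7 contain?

74

after MOV R6, 30: R6=30
after MOV R2, 31: R2=31
after MOV R7, 18: R7=18
after AND R6, R2: R6=30&31=30
CMP R2, 10  (cmp 31,10)
JGT again: taken
after XOR R6, 2: R6=30^2=28
after ADD R7, R6: R7=18+28=46
after ADD R7, R6: R7=46+28=74
After step 9: R7 = 74.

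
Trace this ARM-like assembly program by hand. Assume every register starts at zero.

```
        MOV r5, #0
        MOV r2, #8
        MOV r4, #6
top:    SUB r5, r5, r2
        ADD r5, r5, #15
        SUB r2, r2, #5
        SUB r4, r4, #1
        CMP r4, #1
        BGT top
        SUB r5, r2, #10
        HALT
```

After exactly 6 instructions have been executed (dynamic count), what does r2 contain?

3

r5=0
r2=8
r4=6
r5=0-8=-8
r5=(-8)+15=7
r2=8-5=3
After step 6: r2 = 3.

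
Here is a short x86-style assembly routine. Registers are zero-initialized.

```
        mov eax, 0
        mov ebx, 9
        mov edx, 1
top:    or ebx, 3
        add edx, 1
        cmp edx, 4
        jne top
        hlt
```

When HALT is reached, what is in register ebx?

after mov eax, 0: eax=0
after mov ebx, 9: ebx=9
after mov edx, 1: edx=1
after or ebx, 3: ebx=9|3=11
after add edx, 1: edx=1+1=2
cmp edx, 4  (cmp 2,4)
jne top: taken
after or ebx, 3: ebx=11|3=11
after add edx, 1: edx=2+1=3
cmp edx, 4  (cmp 3,4)
jne top: taken
after or ebx, 3: ebx=11|3=11
after add edx, 1: edx=3+1=4
cmp edx, 4  (cmp 4,4)
jne top: not taken
halt.

11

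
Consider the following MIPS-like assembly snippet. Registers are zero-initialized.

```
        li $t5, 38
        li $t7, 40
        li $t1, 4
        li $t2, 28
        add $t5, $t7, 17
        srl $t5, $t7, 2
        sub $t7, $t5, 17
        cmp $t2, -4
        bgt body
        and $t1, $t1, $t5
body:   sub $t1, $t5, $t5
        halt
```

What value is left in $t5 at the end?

$t5=38
$t7=40
$t1=4
$t2=28
$t5=40+17=57
$t5=40>>2=10
$t7=10-17=-7
cmp $t2, -4  (cmp 28,-4)
bgt body: taken
$t1=10-10=0
halt.

10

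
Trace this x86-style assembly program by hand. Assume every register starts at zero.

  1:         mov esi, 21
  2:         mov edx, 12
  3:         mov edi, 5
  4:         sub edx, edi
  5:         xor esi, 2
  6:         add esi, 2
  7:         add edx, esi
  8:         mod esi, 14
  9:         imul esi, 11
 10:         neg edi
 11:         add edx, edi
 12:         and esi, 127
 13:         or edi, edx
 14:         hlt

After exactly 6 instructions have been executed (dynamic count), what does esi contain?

after mov esi, 21: esi=21
after mov edx, 12: edx=12
after mov edi, 5: edi=5
after sub edx, edi: edx=12-5=7
after xor esi, 2: esi=21^2=23
after add esi, 2: esi=23+2=25
After step 6: esi = 25.

25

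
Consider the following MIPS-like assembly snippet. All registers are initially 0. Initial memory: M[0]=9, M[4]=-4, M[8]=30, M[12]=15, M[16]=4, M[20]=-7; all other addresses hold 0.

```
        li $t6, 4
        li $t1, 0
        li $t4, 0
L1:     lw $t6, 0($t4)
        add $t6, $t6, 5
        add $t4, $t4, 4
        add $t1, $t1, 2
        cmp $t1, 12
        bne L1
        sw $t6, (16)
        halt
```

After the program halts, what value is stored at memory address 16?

after li $t6, 4: $t6=4
after li $t1, 0: $t1=0
after li $t4, 0: $t4=0
after lw $t6, 0($t4): $t6=M[0]=9
after add $t6, $t6, 5: $t6=9+5=14
after add $t4, $t4, 4: $t4=0+4=4
after add $t1, $t1, 2: $t1=0+2=2
cmp $t1, 12  (cmp 2,12)
bne L1: taken
after lw $t6, 0($t4): $t6=M[4]=-4
after add $t6, $t6, 5: $t6=(-4)+5=1
after add $t4, $t4, 4: $t4=4+4=8
after add $t1, $t1, 2: $t1=2+2=4
cmp $t1, 12  (cmp 4,12)
bne L1: taken
after lw $t6, 0($t4): $t6=M[8]=30
after add $t6, $t6, 5: $t6=30+5=35
after add $t4, $t4, 4: $t4=8+4=12
after add $t1, $t1, 2: $t1=4+2=6
cmp $t1, 12  (cmp 6,12)
bne L1: taken
after lw $t6, 0($t4): $t6=M[12]=15
after add $t6, $t6, 5: $t6=15+5=20
after add $t4, $t4, 4: $t4=12+4=16
after add $t1, $t1, 2: $t1=6+2=8
cmp $t1, 12  (cmp 8,12)
bne L1: taken
after lw $t6, 0($t4): $t6=M[16]=4
after add $t6, $t6, 5: $t6=4+5=9
after add $t4, $t4, 4: $t4=16+4=20
after add $t1, $t1, 2: $t1=8+2=10
cmp $t1, 12  (cmp 10,12)
bne L1: taken
after lw $t6, 0($t4): $t6=M[20]=-7
after add $t6, $t6, 5: $t6=(-7)+5=-2
after add $t4, $t4, 4: $t4=20+4=24
after add $t1, $t1, 2: $t1=10+2=12
cmp $t1, 12  (cmp 12,12)
bne L1: not taken
sw $t6, (16) → M[16]=-2
halt.

-2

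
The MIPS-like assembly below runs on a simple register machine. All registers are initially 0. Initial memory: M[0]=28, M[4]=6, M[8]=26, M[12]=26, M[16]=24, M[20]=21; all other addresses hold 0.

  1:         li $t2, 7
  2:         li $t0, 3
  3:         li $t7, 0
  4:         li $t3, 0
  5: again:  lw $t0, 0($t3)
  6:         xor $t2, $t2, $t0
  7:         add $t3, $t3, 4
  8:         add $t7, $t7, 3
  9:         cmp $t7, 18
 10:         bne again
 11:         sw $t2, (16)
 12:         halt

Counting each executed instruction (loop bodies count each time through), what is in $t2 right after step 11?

27

after li $t2, 7: $t2=7
after li $t0, 3: $t0=3
after li $t7, 0: $t7=0
after li $t3, 0: $t3=0
after lw $t0, 0($t3): $t0=M[0]=28
after xor $t2, $t2, $t0: $t2=7^28=27
after add $t3, $t3, 4: $t3=0+4=4
after add $t7, $t7, 3: $t7=0+3=3
cmp $t7, 18  (cmp 3,18)
bne again: taken
after lw $t0, 0($t3): $t0=M[4]=6
After step 11: $t2 = 27.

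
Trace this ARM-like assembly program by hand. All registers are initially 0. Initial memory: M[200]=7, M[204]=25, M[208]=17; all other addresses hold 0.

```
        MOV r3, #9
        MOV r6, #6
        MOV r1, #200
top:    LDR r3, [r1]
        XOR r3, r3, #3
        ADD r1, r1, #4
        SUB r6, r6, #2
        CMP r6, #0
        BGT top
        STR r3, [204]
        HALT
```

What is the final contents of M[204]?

r3=9
r6=6
r1=200
r3=M[200]=7
r3=7^3=4
r1=200+4=204
r6=6-2=4
CMP r6, #0  (cmp 4,0)
BGT top: taken
r3=M[204]=25
r3=25^3=26
r1=204+4=208
r6=4-2=2
CMP r6, #0  (cmp 2,0)
BGT top: taken
r3=M[208]=17
r3=17^3=18
r1=208+4=212
r6=2-2=0
CMP r6, #0  (cmp 0,0)
BGT top: not taken
STR r3, [204] → M[204]=18
halt.

18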